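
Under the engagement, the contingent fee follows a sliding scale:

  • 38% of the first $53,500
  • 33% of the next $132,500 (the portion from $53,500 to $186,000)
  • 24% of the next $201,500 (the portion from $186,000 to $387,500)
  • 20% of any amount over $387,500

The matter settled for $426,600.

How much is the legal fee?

First $53,500 at 38% = $20,330.00
Next $132,500 at 33% = $43,725.00
Next $201,500 at 24% = $48,360.00
Remaining $39,100 at 20% = $7,820.00
Fee: $20,330.00 + $43,725.00 + $48,360.00 + $7,820.00 = $120,235.00

$120,235.00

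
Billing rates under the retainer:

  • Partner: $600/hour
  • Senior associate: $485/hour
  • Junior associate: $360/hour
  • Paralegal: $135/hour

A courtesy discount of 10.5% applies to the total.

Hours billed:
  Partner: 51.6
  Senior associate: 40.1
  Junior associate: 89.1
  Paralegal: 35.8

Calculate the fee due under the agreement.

$78,149.16

Partner: 51.6 × $600 = $30,960.00
Senior associate: 40.1 × $485 = $19,448.50
Junior associate: 89.1 × $360 = $32,076.00
Paralegal: 35.8 × $135 = $4,833.00
Subtotal: $87,317.50
Less 10.5% discount: −$9,168.34
Total: $87,317.50 − $9,168.34 = $78,149.16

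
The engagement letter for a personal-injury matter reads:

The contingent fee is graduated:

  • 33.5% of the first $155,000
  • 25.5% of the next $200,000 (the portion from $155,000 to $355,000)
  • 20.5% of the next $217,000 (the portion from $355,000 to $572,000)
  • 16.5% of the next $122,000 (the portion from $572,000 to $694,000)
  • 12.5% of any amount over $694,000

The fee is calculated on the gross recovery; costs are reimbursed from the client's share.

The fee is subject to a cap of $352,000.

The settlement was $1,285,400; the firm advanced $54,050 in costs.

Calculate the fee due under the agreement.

Fee base is the gross recovery, $1,285,400; costs are reimbursed separately.
First $155,000 at 33.5% = $51,925.00
Next $200,000 at 25.5% = $51,000.00
Next $217,000 at 20.5% = $44,485.00
Next $122,000 at 16.5% = $20,130.00
Remaining $591,400 at 12.5% = $73,925.00
Fee: $51,925.00 + $51,000.00 + $44,485.00 + $20,130.00 + $73,925.00 = $241,465.00
$241,465.00 is under the $352,000 cap.

$241,465.00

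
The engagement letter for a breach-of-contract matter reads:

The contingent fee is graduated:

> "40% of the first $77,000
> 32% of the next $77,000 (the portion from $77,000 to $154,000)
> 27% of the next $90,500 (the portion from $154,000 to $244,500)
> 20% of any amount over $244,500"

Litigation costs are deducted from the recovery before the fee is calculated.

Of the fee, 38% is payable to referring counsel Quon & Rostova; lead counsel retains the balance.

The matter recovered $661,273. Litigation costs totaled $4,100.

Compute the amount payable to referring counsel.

Fee base (net of costs): $661,273 − $4,100 = $657,173
First $77,000 at 40% = $30,800.00
Next $77,000 at 32% = $24,640.00
Next $90,500 at 27% = $24,435.00
Remaining $412,673 at 20% = $82,534.60
Fee: $30,800.00 + $24,640.00 + $24,435.00 + $82,534.60 = $162,409.60
Referral share: 38% of $162,409.60 = $61,715.65; lead counsel retains $162,409.60 − $61,715.65 = $100,693.95.

$61,715.65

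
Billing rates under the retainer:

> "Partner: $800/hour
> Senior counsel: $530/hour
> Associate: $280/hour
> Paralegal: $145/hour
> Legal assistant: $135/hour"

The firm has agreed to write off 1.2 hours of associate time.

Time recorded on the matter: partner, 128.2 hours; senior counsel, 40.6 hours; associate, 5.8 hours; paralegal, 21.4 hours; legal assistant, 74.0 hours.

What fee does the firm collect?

Partner: 128.2 × $800 = $102,560.00
Senior counsel: 40.6 × $530 = $21,518.00
Associate: 5.8 × $280 = $1,624.00
Paralegal: 21.4 × $145 = $3,103.00
Legal assistant: 74.0 × $135 = $9,990.00
Subtotal: $138,795.00
Write-off: 1.2 × $280 = $336.00
Total: $138,795.00 − $336.00 = $138,459.00

$138,459.00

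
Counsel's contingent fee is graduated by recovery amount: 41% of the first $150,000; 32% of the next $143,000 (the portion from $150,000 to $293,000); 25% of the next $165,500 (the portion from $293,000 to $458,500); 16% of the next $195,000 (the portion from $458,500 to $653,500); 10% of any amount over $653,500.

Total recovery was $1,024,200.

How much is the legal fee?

First $150,000 at 41% = $61,500.00
Next $143,000 at 32% = $45,760.00
Next $165,500 at 25% = $41,375.00
Next $195,000 at 16% = $31,200.00
Remaining $370,700 at 10% = $37,070.00
Fee: $61,500.00 + $45,760.00 + $41,375.00 + $31,200.00 + $37,070.00 = $216,905.00

$216,905.00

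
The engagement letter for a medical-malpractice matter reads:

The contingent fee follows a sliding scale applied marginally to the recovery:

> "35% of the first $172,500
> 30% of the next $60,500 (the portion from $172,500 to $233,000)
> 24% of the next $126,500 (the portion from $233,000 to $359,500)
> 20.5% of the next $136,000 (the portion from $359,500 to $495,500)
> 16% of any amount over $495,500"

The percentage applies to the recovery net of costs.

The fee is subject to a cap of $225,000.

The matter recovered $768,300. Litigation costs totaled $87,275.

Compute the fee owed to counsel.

Fee base (net of costs): $768,300 − $87,275 = $681,025
First $172,500 at 35% = $60,375.00
Next $60,500 at 30% = $18,150.00
Next $126,500 at 24% = $30,360.00
Next $136,000 at 20.5% = $27,880.00
Remaining $185,525 at 16% = $29,684.00
Fee: $60,375.00 + $18,150.00 + $30,360.00 + $27,880.00 + $29,684.00 = $166,449.00
$166,449.00 is under the $225,000 cap.

$166,449.00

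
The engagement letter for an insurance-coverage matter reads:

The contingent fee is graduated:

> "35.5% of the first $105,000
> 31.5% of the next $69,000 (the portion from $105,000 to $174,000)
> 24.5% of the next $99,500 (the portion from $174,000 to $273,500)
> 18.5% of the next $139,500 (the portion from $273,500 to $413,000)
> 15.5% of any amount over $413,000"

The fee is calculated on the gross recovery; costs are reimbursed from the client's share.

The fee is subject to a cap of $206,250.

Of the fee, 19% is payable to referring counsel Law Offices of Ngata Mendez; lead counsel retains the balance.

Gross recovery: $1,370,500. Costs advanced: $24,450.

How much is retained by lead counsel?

Fee base is the gross recovery, $1,370,500; costs are reimbursed separately.
First $105,000 at 35.5% = $37,275.00
Next $69,000 at 31.5% = $21,735.00
Next $99,500 at 24.5% = $24,377.50
Next $139,500 at 18.5% = $25,807.50
Remaining $957,500 at 15.5% = $148,412.50
Fee: $37,275.00 + $21,735.00 + $24,377.50 + $25,807.50 + $148,412.50 = $257,607.50
$257,607.50 exceeds the $206,250 cap, so the fee is capped at $206,250.00.
Referral share: 19% of $206,250.00 = $39,187.50; lead counsel retains $206,250.00 − $39,187.50 = $167,062.50.

$167,062.50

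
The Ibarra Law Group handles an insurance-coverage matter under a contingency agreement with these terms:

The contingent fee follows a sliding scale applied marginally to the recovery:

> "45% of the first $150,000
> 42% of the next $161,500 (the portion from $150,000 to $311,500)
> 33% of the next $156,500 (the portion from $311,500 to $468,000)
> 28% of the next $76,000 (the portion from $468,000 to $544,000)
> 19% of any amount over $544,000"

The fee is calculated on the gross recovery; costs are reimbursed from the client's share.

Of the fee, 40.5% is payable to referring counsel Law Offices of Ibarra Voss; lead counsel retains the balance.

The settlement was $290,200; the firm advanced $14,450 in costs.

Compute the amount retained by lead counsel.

$75,198.48

Fee base is the gross recovery, $290,200; costs are reimbursed separately.
First $150,000 at 45% = $67,500.00
Remaining $140,200 at 42% = $58,884.00
Fee: $67,500.00 + $58,884.00 = $126,384.00
Referral share: 40.5% of $126,384.00 = $51,185.52; lead counsel retains $126,384.00 − $51,185.52 = $75,198.48.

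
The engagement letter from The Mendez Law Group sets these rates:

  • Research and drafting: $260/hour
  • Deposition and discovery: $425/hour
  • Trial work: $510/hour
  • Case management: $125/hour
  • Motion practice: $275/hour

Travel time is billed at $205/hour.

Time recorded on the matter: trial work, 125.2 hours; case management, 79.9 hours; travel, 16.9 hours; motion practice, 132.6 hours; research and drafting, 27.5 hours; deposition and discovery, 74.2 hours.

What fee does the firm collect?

$152,454.00

Research and drafting: 27.5 × $260 = $7,150.00
Deposition and discovery: 74.2 × $425 = $31,535.00
Trial work: 125.2 × $510 = $63,852.00
Case management: 79.9 × $125 = $9,987.50
Motion practice: 132.6 × $275 = $36,465.00
Subtotal: $7,150.00 + $31,535.00 + $63,852.00 + $9,987.50 + $36,465.00 = $148,989.50
Travel: 16.9 × $205 = $3,464.50
Total: $148,989.50 + $3,464.50 = $152,454.00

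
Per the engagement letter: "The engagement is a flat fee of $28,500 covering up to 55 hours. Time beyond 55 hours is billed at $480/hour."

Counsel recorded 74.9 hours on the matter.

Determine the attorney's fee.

Flat fee: $28,500.00
Excess hours: 74.9 − 55 = 19.9
Overrun: 19.9 × $480 = $9,552.00
Total: $28,500.00 + $9,552.00 = $38,052.00

$38,052.00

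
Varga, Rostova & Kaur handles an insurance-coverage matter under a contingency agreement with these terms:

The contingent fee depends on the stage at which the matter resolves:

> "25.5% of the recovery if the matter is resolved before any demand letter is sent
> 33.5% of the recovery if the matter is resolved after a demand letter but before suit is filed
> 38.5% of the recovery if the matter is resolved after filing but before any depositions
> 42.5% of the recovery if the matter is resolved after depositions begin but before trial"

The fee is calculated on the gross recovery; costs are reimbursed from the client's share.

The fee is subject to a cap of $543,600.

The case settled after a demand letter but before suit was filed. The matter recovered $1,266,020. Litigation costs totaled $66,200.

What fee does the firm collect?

Fee base is the gross recovery, $1,266,020; costs are reimbursed separately.
The matter settled after a demand letter but before suit was filed, so the 33.5% rate applies.
$1,266,020 × 33.5% = $424,116.70
$424,116.70 is under the $543,600 cap.

$424,116.70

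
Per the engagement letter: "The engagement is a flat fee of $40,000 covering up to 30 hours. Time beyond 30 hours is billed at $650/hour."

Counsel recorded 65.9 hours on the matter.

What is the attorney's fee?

Flat fee: $40,000.00
Excess hours: 65.9 − 30 = 35.9
Overrun: 35.9 × $650 = $23,335.00
Total: $40,000.00 + $23,335.00 = $63,335.00

$63,335.00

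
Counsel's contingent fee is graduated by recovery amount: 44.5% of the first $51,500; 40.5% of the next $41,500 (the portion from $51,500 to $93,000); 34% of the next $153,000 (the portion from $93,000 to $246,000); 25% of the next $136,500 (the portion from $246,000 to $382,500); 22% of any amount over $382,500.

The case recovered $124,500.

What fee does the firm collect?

First $51,500 at 44.5% = $22,917.50
Next $41,500 at 40.5% = $16,807.50
Remaining $31,500 at 34% = $10,710.00
Fee: $22,917.50 + $16,807.50 + $10,710.00 = $50,435.00

$50,435.00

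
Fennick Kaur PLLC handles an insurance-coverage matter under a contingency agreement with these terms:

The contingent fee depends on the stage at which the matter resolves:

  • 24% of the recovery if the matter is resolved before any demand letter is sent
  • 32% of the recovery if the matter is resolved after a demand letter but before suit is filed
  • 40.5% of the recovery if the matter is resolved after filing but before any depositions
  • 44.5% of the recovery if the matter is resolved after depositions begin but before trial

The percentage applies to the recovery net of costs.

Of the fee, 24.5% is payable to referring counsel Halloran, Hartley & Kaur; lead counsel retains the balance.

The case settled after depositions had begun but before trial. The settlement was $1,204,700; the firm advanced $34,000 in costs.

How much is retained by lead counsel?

Fee base (net of costs): $1,204,700 − $34,000 = $1,170,700
The matter settled after depositions had begun but before trial, so the 44.5% rate applies.
$1,170,700 × 44.5% = $520,961.50
Referral share: 24.5% of $520,961.50 = $127,635.57; lead counsel retains $520,961.50 − $127,635.57 = $393,325.93.

$393,325.93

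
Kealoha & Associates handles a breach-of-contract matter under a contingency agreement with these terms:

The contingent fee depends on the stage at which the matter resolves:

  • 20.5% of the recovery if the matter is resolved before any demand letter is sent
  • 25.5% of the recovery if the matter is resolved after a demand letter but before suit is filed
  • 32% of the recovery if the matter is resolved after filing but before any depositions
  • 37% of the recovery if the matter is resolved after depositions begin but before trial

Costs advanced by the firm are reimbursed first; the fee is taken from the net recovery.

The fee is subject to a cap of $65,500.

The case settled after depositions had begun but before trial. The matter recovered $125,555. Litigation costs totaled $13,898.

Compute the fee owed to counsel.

Fee base (net of costs): $125,555 − $13,898 = $111,657
The matter settled after depositions had begun but before trial, so the 37% rate applies.
$111,657 × 37% = $41,313.09
$41,313.09 is under the $65,500 cap.

$41,313.09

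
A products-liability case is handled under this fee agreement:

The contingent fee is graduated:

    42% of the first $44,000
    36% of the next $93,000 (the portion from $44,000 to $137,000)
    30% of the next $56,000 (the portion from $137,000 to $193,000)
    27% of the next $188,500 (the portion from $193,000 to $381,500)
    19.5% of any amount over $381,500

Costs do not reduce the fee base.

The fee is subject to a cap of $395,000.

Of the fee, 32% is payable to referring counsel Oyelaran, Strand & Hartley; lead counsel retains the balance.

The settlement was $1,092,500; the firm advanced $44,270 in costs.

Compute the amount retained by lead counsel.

$175,644.00

Fee base is the gross recovery, $1,092,500; costs are reimbursed separately.
First $44,000 at 42% = $18,480.00
Next $93,000 at 36% = $33,480.00
Next $56,000 at 30% = $16,800.00
Next $188,500 at 27% = $50,895.00
Remaining $711,000 at 19.5% = $138,645.00
Fee: $18,480.00 + $33,480.00 + $16,800.00 + $50,895.00 + $138,645.00 = $258,300.00
$258,300.00 is under the $395,000 cap.
Referral share: 32% of $258,300.00 = $82,656.00; lead counsel retains $258,300.00 − $82,656.00 = $175,644.00.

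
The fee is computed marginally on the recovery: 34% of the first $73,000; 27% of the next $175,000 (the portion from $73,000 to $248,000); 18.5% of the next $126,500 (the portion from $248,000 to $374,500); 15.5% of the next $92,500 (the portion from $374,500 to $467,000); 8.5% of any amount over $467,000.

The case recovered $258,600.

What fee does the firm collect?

First $73,000 at 34% = $24,820.00
Next $175,000 at 27% = $47,250.00
Remaining $10,600 at 18.5% = $1,961.00
Fee: $24,820.00 + $47,250.00 + $1,961.00 = $74,031.00

$74,031.00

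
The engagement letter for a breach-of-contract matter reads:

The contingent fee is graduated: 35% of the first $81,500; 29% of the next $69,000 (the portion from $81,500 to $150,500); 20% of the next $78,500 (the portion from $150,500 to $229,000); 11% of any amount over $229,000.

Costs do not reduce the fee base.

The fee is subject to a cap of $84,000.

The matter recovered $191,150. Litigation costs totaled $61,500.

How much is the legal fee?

Fee base is the gross recovery, $191,150; costs are reimbursed separately.
First $81,500 at 35% = $28,525.00
Next $69,000 at 29% = $20,010.00
Remaining $40,650 at 20% = $8,130.00
Fee: $28,525.00 + $20,010.00 + $8,130.00 = $56,665.00
$56,665.00 is under the $84,000 cap.

$56,665.00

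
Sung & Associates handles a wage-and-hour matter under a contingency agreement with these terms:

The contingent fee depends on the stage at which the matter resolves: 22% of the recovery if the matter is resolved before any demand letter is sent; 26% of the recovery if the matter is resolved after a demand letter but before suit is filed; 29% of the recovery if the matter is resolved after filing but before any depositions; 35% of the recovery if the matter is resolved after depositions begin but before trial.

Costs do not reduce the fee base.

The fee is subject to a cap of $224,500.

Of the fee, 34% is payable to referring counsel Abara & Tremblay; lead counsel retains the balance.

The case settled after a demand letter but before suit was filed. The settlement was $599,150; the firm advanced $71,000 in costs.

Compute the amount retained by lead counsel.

Fee base is the gross recovery, $599,150; costs are reimbursed separately.
The matter settled after a demand letter but before suit was filed, so the 26% rate applies.
$599,150 × 26% = $155,779.00
$155,779.00 is under the $224,500 cap.
Referral share: 34% of $155,779.00 = $52,964.86; lead counsel retains $155,779.00 − $52,964.86 = $102,814.14.

$102,814.14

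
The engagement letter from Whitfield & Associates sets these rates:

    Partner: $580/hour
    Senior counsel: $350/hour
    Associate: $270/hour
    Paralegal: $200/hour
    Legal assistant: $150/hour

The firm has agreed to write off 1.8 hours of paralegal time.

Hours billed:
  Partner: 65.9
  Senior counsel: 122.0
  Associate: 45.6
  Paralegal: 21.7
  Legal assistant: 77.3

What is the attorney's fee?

$108,809.00

Partner: 65.9 × $580 = $38,222.00
Senior counsel: 122.0 × $350 = $42,700.00
Associate: 45.6 × $270 = $12,312.00
Paralegal: 21.7 × $200 = $4,340.00
Legal assistant: 77.3 × $150 = $11,595.00
Subtotal: $109,169.00
Write-off: 1.8 × $200 = $360.00
Total: $109,169.00 − $360.00 = $108,809.00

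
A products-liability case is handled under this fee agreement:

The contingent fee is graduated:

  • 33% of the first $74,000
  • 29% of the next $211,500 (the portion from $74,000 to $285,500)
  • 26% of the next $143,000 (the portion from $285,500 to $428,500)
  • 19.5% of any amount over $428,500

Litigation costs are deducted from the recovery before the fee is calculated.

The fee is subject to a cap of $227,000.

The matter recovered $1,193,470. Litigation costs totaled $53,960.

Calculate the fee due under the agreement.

Fee base (net of costs): $1,193,470 − $53,960 = $1,139,510
First $74,000 at 33% = $24,420.00
Next $211,500 at 29% = $61,335.00
Next $143,000 at 26% = $37,180.00
Remaining $711,010 at 19.5% = $138,646.95
Fee: $24,420.00 + $61,335.00 + $37,180.00 + $138,646.95 = $261,581.95
$261,581.95 exceeds the $227,000 cap, so the fee is capped at $227,000.00.

$227,000.00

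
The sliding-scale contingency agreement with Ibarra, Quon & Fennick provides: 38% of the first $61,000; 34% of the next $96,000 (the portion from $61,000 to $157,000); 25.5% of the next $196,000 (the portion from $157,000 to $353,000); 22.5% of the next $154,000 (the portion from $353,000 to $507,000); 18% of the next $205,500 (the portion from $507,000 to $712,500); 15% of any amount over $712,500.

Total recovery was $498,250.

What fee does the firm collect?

$138,481.25

First $61,000 at 38% = $23,180.00
Next $96,000 at 34% = $32,640.00
Next $196,000 at 25.5% = $49,980.00
Remaining $145,250 at 22.5% = $32,681.25
Fee: $23,180.00 + $32,640.00 + $49,980.00 + $32,681.25 = $138,481.25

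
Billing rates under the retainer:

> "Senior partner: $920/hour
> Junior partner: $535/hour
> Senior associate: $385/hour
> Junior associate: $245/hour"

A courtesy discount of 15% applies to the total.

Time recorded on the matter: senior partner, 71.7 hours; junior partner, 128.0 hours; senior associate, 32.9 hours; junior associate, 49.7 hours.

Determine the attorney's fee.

Senior partner: 71.7 × $920 = $65,964.00
Junior partner: 128.0 × $535 = $68,480.00
Senior associate: 32.9 × $385 = $12,666.50
Junior associate: 49.7 × $245 = $12,176.50
Subtotal: $159,287.00
Less 15% discount: −$23,893.05
Total: $159,287.00 − $23,893.05 = $135,393.95

$135,393.95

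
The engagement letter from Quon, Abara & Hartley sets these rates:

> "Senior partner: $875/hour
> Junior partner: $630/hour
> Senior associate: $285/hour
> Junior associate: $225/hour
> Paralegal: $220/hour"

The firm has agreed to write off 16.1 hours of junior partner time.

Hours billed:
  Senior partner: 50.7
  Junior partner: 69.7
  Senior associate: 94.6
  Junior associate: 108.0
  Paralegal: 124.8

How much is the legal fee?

Senior partner: 50.7 × $875 = $44,362.50
Junior partner: 69.7 × $630 = $43,911.00
Senior associate: 94.6 × $285 = $26,961.00
Junior associate: 108.0 × $225 = $24,300.00
Paralegal: 124.8 × $220 = $27,456.00
Subtotal: $166,990.50
Write-off: 16.1 × $630 = $10,143.00
Total: $166,990.50 − $10,143.00 = $156,847.50

$156,847.50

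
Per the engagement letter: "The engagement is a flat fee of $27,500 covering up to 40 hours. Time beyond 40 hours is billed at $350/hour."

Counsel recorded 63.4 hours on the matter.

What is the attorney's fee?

$35,690.00

Flat fee: $27,500.00
Excess hours: 63.4 − 40 = 23.4
Overrun: 23.4 × $350 = $8,190.00
Total: $27,500.00 + $8,190.00 = $35,690.00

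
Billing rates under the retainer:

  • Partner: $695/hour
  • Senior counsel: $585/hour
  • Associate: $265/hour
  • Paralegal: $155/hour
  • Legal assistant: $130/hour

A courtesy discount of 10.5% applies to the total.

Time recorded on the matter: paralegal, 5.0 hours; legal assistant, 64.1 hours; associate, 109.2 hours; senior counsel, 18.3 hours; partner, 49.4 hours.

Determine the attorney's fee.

$74,360.63

Partner: 49.4 × $695 = $34,333.00
Senior counsel: 18.3 × $585 = $10,705.50
Associate: 109.2 × $265 = $28,938.00
Paralegal: 5.0 × $155 = $775.00
Legal assistant: 64.1 × $130 = $8,333.00
Subtotal: $83,084.50
Less 10.5% discount: −$8,723.87
Total: $83,084.50 − $8,723.87 = $74,360.63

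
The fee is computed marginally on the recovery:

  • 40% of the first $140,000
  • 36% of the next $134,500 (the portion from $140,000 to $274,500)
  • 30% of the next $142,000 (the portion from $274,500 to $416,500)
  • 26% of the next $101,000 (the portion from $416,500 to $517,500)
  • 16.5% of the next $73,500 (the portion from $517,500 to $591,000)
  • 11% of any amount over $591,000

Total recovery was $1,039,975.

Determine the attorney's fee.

$234,794.75

First $140,000 at 40% = $56,000.00
Next $134,500 at 36% = $48,420.00
Next $142,000 at 30% = $42,600.00
Next $101,000 at 26% = $26,260.00
Next $73,500 at 16.5% = $12,127.50
Remaining $448,975 at 11% = $49,387.25
Fee: $56,000.00 + $48,420.00 + $42,600.00 + $26,260.00 + $12,127.50 + $49,387.25 = $234,794.75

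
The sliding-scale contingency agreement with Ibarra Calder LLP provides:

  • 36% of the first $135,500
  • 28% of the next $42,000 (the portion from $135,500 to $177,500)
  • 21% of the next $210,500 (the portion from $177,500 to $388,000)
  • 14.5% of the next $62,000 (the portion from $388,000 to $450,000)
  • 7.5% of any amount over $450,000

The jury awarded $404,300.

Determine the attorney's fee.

First $135,500 at 36% = $48,780.00
Next $42,000 at 28% = $11,760.00
Next $210,500 at 21% = $44,205.00
Remaining $16,300 at 14.5% = $2,363.50
Fee: $48,780.00 + $11,760.00 + $44,205.00 + $2,363.50 = $107,108.50

$107,108.50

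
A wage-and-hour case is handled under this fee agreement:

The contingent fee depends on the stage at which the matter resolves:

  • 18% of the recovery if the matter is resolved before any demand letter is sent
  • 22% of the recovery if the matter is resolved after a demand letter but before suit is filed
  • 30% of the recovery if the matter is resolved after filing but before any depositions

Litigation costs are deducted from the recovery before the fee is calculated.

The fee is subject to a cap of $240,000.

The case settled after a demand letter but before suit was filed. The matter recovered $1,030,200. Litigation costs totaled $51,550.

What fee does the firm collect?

$215,303.00

Fee base (net of costs): $1,030,200 − $51,550 = $978,650
The matter settled after a demand letter but before suit was filed, so the 22% rate applies.
$978,650 × 22% = $215,303.00
$215,303.00 is under the $240,000 cap.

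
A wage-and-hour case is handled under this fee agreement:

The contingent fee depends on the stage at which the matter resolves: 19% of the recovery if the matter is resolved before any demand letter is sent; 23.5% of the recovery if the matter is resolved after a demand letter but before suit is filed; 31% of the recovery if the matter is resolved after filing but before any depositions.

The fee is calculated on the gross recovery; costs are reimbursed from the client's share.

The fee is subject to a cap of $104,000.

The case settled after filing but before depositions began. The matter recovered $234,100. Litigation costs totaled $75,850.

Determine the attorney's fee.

Fee base is the gross recovery, $234,100; costs are reimbursed separately.
The matter settled after filing but before depositions began, so the 31% rate applies.
$234,100 × 31% = $72,571.00
$72,571.00 is under the $104,000 cap.

$72,571.00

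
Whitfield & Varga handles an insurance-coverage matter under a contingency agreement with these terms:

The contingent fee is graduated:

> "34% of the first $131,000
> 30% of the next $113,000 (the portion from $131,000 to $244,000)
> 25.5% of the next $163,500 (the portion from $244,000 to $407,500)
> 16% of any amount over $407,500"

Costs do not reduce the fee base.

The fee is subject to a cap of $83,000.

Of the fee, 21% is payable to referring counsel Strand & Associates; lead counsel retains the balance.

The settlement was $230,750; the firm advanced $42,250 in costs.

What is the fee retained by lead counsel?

Fee base is the gross recovery, $230,750; costs are reimbursed separately.
First $131,000 at 34% = $44,540.00
Remaining $99,750 at 30% = $29,925.00
Fee: $44,540.00 + $29,925.00 = $74,465.00
$74,465.00 is under the $83,000 cap.
Referral share: 21% of $74,465.00 = $15,637.65; lead counsel retains $74,465.00 − $15,637.65 = $58,827.35.

$58,827.35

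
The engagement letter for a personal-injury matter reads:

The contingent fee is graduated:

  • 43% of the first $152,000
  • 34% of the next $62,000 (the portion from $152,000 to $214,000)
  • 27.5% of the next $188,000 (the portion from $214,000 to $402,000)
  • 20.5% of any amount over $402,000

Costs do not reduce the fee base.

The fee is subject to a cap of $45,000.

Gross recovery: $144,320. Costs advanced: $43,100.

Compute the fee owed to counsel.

Fee base is the gross recovery, $144,320; costs are reimbursed separately.
First $144,320 at 43% = $62,057.60
$62,057.60 exceeds the $45,000 cap, so the fee is capped at $45,000.00.

$45,000.00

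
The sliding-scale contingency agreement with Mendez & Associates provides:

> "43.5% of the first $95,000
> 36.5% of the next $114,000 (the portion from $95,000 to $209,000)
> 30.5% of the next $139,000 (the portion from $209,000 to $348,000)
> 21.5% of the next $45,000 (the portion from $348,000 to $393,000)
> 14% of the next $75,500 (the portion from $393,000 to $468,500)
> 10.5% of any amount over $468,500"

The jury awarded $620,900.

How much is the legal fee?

$161,577.00

First $95,000 at 43.5% = $41,325.00
Next $114,000 at 36.5% = $41,610.00
Next $139,000 at 30.5% = $42,395.00
Next $45,000 at 21.5% = $9,675.00
Next $75,500 at 14% = $10,570.00
Remaining $152,400 at 10.5% = $16,002.00
Fee: $41,325.00 + $41,610.00 + $42,395.00 + $9,675.00 + $10,570.00 + $16,002.00 = $161,577.00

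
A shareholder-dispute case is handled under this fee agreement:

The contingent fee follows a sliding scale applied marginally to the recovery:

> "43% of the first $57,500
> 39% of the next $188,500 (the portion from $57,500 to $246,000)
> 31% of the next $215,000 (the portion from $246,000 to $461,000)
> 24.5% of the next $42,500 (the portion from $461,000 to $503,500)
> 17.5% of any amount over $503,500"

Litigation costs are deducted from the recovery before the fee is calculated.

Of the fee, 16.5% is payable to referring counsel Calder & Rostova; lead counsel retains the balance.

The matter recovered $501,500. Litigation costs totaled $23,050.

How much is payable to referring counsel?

Fee base (net of costs): $501,500 − $23,050 = $478,450
First $57,500 at 43% = $24,725.00
Next $188,500 at 39% = $73,515.00
Next $215,000 at 31% = $66,650.00
Remaining $17,450 at 24.5% = $4,275.25
Fee: $24,725.00 + $73,515.00 + $66,650.00 + $4,275.25 = $169,165.25
Referral share: 16.5% of $169,165.25 = $27,912.27; lead counsel retains $169,165.25 − $27,912.27 = $141,252.98.

$27,912.27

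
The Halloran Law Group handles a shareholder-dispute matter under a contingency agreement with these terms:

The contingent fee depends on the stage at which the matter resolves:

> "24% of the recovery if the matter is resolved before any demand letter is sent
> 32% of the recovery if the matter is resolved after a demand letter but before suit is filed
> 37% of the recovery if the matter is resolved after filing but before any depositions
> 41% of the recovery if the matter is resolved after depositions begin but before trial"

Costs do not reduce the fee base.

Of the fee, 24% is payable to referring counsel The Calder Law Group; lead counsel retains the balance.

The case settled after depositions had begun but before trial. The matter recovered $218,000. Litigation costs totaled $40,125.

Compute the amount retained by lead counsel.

Fee base is the gross recovery, $218,000; costs are reimbursed separately.
The matter settled after depositions had begun but before trial, so the 41% rate applies.
$218,000 × 41% = $89,380.00
Referral share: 24% of $89,380.00 = $21,451.20; lead counsel retains $89,380.00 − $21,451.20 = $67,928.80.

$67,928.80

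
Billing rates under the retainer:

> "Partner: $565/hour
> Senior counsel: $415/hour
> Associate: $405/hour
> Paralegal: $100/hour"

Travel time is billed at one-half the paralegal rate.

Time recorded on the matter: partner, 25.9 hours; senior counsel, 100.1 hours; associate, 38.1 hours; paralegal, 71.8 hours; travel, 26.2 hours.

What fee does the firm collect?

$80,095.50

Partner: 25.9 × $565 = $14,633.50
Senior counsel: 100.1 × $415 = $41,541.50
Associate: 38.1 × $405 = $15,430.50
Paralegal: 71.8 × $100 = $7,180.00
Subtotal: $14,633.50 + $41,541.50 + $15,430.50 + $7,180.00 = $78,785.50
Travel: 26.2 × ($100 ÷ 2) = 26.2 × $50.00 = $1,310.00
Total: $78,785.50 + $1,310.00 = $80,095.50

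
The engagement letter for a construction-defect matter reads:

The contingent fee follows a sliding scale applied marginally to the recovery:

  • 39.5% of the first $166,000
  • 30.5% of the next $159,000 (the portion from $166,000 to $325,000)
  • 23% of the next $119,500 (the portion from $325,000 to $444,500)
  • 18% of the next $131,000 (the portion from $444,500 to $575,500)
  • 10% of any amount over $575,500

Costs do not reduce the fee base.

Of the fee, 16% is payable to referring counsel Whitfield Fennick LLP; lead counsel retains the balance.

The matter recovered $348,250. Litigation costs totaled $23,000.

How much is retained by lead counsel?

Fee base is the gross recovery, $348,250; costs are reimbursed separately.
First $166,000 at 39.5% = $65,570.00
Next $159,000 at 30.5% = $48,495.00
Remaining $23,250 at 23% = $5,347.50
Fee: $65,570.00 + $48,495.00 + $5,347.50 = $119,412.50
Referral share: 16% of $119,412.50 = $19,106.00; lead counsel retains $119,412.50 − $19,106.00 = $100,306.50.

$100,306.50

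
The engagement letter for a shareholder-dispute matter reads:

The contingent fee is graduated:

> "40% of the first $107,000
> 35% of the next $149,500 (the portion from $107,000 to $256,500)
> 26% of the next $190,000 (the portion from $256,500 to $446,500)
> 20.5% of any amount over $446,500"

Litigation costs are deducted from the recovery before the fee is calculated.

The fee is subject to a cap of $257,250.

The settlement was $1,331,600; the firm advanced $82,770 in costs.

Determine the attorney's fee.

Fee base (net of costs): $1,331,600 − $82,770 = $1,248,830
First $107,000 at 40% = $42,800.00
Next $149,500 at 35% = $52,325.00
Next $190,000 at 26% = $49,400.00
Remaining $802,330 at 20.5% = $164,477.65
Fee: $42,800.00 + $52,325.00 + $49,400.00 + $164,477.65 = $309,002.65
$309,002.65 exceeds the $257,250 cap, so the fee is capped at $257,250.00.

$257,250.00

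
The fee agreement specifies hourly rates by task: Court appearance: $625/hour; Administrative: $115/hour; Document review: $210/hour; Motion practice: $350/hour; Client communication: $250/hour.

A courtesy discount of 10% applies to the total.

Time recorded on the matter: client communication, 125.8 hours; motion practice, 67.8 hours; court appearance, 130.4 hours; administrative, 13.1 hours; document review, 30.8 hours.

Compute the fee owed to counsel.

Court appearance: 130.4 × $625 = $81,500.00
Administrative: 13.1 × $115 = $1,506.50
Document review: 30.8 × $210 = $6,468.00
Motion practice: 67.8 × $350 = $23,730.00
Client communication: 125.8 × $250 = $31,450.00
Subtotal: $144,654.50
Less 10% discount: −$14,465.45
Total: $144,654.50 − $14,465.45 = $130,189.05

$130,189.05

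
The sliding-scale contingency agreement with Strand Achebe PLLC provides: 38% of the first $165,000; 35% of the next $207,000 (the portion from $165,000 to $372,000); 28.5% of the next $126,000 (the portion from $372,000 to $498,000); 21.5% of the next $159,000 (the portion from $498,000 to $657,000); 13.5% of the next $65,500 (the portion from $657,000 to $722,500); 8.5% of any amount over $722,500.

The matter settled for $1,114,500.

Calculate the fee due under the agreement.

First $165,000 at 38% = $62,700.00
Next $207,000 at 35% = $72,450.00
Next $126,000 at 28.5% = $35,910.00
Next $159,000 at 21.5% = $34,185.00
Next $65,500 at 13.5% = $8,842.50
Remaining $392,000 at 8.5% = $33,320.00
Fee: $62,700.00 + $72,450.00 + $35,910.00 + $34,185.00 + $8,842.50 + $33,320.00 = $247,407.50

$247,407.50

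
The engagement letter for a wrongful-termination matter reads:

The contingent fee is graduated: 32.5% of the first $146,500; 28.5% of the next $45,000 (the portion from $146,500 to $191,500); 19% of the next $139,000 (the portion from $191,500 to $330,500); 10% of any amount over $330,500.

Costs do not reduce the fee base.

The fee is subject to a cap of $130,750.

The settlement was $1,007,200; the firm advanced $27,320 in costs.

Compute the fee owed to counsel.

Fee base is the gross recovery, $1,007,200; costs are reimbursed separately.
First $146,500 at 32.5% = $47,612.50
Next $45,000 at 28.5% = $12,825.00
Next $139,000 at 19% = $26,410.00
Remaining $676,700 at 10% = $67,670.00
Fee: $47,612.50 + $12,825.00 + $26,410.00 + $67,670.00 = $154,517.50
$154,517.50 exceeds the $130,750 cap, so the fee is capped at $130,750.00.

$130,750.00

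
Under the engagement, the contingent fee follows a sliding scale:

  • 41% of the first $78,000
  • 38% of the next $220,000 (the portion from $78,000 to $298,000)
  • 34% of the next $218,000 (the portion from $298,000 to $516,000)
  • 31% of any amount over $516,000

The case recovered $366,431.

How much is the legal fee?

$138,846.54

First $78,000 at 41% = $31,980.00
Next $220,000 at 38% = $83,600.00
Remaining $68,431 at 34% = $23,266.54
Fee: $31,980.00 + $83,600.00 + $23,266.54 = $138,846.54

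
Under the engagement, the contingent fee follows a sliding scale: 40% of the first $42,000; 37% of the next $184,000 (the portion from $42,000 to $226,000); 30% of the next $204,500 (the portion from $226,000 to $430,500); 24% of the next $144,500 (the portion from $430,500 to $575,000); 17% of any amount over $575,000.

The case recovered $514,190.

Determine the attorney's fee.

$166,315.60

First $42,000 at 40% = $16,800.00
Next $184,000 at 37% = $68,080.00
Next $204,500 at 30% = $61,350.00
Remaining $83,690 at 24% = $20,085.60
Fee: $16,800.00 + $68,080.00 + $61,350.00 + $20,085.60 = $166,315.60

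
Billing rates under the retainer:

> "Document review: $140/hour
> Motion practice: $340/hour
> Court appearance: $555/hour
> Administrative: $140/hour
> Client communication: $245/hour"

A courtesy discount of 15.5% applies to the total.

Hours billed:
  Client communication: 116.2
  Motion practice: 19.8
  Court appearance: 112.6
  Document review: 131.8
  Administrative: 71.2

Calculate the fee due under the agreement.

$106,566.33

Document review: 131.8 × $140 = $18,452.00
Motion practice: 19.8 × $340 = $6,732.00
Court appearance: 112.6 × $555 = $62,493.00
Administrative: 71.2 × $140 = $9,968.00
Client communication: 116.2 × $245 = $28,469.00
Subtotal: $126,114.00
Less 15.5% discount: −$19,547.67
Total: $126,114.00 − $19,547.67 = $106,566.33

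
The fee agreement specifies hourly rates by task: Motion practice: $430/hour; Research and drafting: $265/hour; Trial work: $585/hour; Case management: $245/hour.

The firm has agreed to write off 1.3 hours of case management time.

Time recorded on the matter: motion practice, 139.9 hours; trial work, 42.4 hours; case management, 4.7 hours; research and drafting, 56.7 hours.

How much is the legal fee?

Motion practice: 139.9 × $430 = $60,157.00
Research and drafting: 56.7 × $265 = $15,025.50
Trial work: 42.4 × $585 = $24,804.00
Case management: 4.7 × $245 = $1,151.50
Subtotal: $101,138.00
Write-off: 1.3 × $245 = $318.50
Total: $101,138.00 − $318.50 = $100,819.50

$100,819.50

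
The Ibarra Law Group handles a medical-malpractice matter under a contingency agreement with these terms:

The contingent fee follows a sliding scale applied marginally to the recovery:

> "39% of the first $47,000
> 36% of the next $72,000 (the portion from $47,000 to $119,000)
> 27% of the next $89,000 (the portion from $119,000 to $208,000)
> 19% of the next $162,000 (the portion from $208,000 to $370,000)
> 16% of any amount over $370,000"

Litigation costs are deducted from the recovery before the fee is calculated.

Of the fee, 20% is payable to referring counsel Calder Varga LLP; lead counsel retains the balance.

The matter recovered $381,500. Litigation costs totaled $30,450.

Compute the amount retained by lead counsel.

Fee base (net of costs): $381,500 − $30,450 = $351,050
First $47,000 at 39% = $18,330.00
Next $72,000 at 36% = $25,920.00
Next $89,000 at 27% = $24,030.00
Remaining $143,050 at 19% = $27,179.50
Fee: $18,330.00 + $25,920.00 + $24,030.00 + $27,179.50 = $95,459.50
Referral share: 20% of $95,459.50 = $19,091.90; lead counsel retains $95,459.50 − $19,091.90 = $76,367.60.

$76,367.60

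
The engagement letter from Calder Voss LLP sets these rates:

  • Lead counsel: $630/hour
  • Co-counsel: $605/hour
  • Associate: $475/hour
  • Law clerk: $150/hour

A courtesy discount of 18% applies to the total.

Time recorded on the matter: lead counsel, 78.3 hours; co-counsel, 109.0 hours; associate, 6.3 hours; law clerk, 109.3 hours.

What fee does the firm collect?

$110,422.43

Lead counsel: 78.3 × $630 = $49,329.00
Co-counsel: 109.0 × $605 = $65,945.00
Associate: 6.3 × $475 = $2,992.50
Law clerk: 109.3 × $150 = $16,395.00
Subtotal: $134,661.50
Less 18% discount: −$24,239.07
Total: $134,661.50 − $24,239.07 = $110,422.43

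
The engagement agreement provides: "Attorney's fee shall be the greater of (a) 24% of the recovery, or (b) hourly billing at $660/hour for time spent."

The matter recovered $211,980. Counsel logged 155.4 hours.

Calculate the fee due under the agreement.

$102,564.00

(a) 24% of $211,980 = $50,875.20
(b) 155.4 × $660 = $102,564.00
The greater is (b): $102,564.00.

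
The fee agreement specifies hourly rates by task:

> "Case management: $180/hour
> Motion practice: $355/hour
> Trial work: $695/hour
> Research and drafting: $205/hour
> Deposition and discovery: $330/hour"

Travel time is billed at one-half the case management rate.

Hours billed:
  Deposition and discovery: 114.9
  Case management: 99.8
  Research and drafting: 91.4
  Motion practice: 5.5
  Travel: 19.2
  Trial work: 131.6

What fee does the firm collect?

$169,760.50

Case management: 99.8 × $180 = $17,964.00
Motion practice: 5.5 × $355 = $1,952.50
Trial work: 131.6 × $695 = $91,462.00
Research and drafting: 91.4 × $205 = $18,737.00
Deposition and discovery: 114.9 × $330 = $37,917.00
Subtotal: $17,964.00 + $1,952.50 + $91,462.00 + $18,737.00 + $37,917.00 = $168,032.50
Travel: 19.2 × ($180 ÷ 2) = 19.2 × $90.00 = $1,728.00
Total: $168,032.50 + $1,728.00 = $169,760.50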